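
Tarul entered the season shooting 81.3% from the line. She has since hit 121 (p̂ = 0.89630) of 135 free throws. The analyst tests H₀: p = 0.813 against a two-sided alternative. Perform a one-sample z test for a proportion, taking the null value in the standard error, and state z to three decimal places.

p̂ = 121/135 = 0.89630.
SE = √(p₀(1−p₀)/n) = √(0.15203/135) = 0.03356.
z = (0.89630 − 0.813)/0.03356 = 0.08330/0.03356 = 2.482.
p-value = 2·P(Z > 2.482) ≈ 0.0131.

z = 2.482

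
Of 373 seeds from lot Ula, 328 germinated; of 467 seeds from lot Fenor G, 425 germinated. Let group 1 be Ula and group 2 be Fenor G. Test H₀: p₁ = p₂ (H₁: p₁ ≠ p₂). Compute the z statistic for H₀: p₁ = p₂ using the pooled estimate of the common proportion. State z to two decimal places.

p̂₁ = 328/373 ≈ 0.8794, p̂₂ = 425/467 ≈ 0.9101.
Pooled p̂ = (328+425)/(373+467) = 753/840 = 0.8964.
SE = √(0.0928444 × 0.00482229) = 0.0212.
z = (0.8794 − 0.9101)/0.0212 = -0.0307/0.0212 = -1.45.
p-value = 2·P(Z > 1.451) ≈ 0.1467.

z = -1.45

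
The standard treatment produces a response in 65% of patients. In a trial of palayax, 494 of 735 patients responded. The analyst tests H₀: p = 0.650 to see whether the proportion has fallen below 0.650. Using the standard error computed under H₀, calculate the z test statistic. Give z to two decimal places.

p̂ = 494/735 = 0.6721.
SE = √(p₀(1−p₀)/n) = √(0.2275/735) = 0.0176.
z = (0.6721 − 0.65)/0.0176 = 0.0221/0.0176 = 1.26.
p-value = P(Z < 1.257) ≈ 0.8956.

z = 1.26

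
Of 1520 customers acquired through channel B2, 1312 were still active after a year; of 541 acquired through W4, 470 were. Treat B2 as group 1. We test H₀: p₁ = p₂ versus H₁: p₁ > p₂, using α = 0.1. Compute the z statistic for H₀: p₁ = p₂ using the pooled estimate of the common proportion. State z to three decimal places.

p̂₁ = 1312/1520 = 0.86316, p̂₂ = 470/541 = 0.86876.
Pooled p̂ = (1312+470)/(1520+541) = 1782/2061 = 0.86463.
SE = √(p̂(1−p̂)(1/n₁+1/n₂)) = √(0.86463·0.13537·0.00250632) = √(0.000293355) = 0.01713.
z = (0.86316 − 0.86876)/0.01713 = -0.00560/0.01713 = -0.327.
p-value = P(Z > -0.327) ≈ 0.6282; since p > α = 0.1, fail to reject H₀.

z = -0.327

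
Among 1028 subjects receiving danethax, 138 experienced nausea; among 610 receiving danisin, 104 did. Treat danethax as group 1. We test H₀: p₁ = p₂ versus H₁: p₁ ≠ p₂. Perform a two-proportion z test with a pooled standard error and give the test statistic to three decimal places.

p̂₁ = 138/1028 = 0.134241, p̂₂ = 104/610 = 0.170492.
Pooled p̂ = (138+104)/(1028+610) = 242/1638 = 0.147741.
SE = √(p̂(1−p̂)(1/n₁+1/n₂)) = √(0.147741·0.852259·0.00261211) = √(0.0003289) = 0.018136.
z = (0.134241 − 0.170492)/0.018136 = -0.036251/0.018136 = -1.999.
p-value = 2·P(Z > 1.999) ≈ 0.0456.

z = -1.999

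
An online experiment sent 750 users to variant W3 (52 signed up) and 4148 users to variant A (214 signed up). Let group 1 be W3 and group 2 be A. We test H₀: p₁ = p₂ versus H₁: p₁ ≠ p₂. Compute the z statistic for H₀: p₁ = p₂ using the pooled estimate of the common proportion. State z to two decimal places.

p̂₁ = 52/750 ≈ 0.0693, p̂₂ = 214/4148 ≈ 0.0516.
Pooled p̂ = (52+214)/(750+4148) = 266/4898 = 0.0543.
SE = √(0.0513585 × 0.00157441) = 0.0090.
z = (0.0693 − 0.0516)/0.0090 = 0.0177/0.0090 = 1.97.

z = 1.97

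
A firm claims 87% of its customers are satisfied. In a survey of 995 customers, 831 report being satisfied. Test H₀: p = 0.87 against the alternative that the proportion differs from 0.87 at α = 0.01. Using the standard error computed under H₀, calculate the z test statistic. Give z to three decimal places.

p̂ = 831/995 = 0.83518.
Standard error under H₀: √(0.87×0.13/995) = 0.01066.
z = (0.83518 − 0.87)/0.01066 = -0.03482/0.01066 = -3.266.
Two-sided p-value ≈ 2·Φ(−3.266) = 0.0011; since p < α = 0.01, reject H₀.

z = -3.266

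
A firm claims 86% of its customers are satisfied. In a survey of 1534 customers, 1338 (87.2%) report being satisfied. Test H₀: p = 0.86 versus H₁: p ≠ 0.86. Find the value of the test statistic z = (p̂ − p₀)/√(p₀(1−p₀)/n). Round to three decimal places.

z = 1.380

p̂ = 1338/1534 ≈ 0.87223.
SE = √(p₀(1−p₀)/n) = √(0.1204/1534) = 0.00886.
z = (0.87223 − 0.86)/0.00886 = 0.01223/0.00886 = 1.380.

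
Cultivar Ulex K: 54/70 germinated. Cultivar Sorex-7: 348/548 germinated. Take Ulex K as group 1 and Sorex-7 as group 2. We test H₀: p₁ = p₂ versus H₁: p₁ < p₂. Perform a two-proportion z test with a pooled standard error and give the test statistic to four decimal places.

z = 2.2536

p̂₁ = 54/70 = 0.771429, p̂₂ = 348/548 = 0.635036.
Pooled p̂ = (54+348)/(70+548) = 402/618 = 0.650485.
SE = √(p̂(1−p̂)(1/n₁+1/n₂)) = √(0.650485·0.349515·0.0161105) = √(0.0036628) = 0.060521.
z = (0.771429 − 0.635036)/0.060521 = 0.136393/0.060521 = 2.2536.
p-value = P(Z < 2.254) ≈ 0.9879.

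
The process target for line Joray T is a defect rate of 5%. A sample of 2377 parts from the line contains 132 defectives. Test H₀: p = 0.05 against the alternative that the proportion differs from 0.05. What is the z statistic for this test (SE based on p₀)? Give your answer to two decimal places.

p̂ = 132/2377 = 0.05553.
Under H₀, SE = √(0.05·0.95/2377) = √(1.99832e-05) = 0.00447.
z = (0.05553 − 0.05)/0.00447 = 0.00553/0.00447 = 1.24.

z = 1.24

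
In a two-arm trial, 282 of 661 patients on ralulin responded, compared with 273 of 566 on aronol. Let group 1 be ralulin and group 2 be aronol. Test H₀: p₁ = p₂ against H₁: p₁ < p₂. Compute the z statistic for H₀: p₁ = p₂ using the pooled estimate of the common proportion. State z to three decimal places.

z = -1.954

p̂₁ = 282/661 = 0.42663, p̂₂ = 273/566 = 0.48233.
Pooled p̂ = (282+273)/(661+566) = 555/1227 = 0.45232.
SE = √(p̂(1−p̂)(1/n₁+1/n₂)) = √(0.45232·0.54768·0.00327964) = √(0.000812456) = 0.02850.
z = (0.42663 − 0.48233)/0.02850 = -0.05570/0.02850 = -1.954.
p-value = P(Z < -1.954) ≈ 0.0253.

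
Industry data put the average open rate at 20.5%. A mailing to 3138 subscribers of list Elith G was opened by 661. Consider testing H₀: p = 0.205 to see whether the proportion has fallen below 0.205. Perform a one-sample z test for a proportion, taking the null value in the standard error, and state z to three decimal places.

z = 0.783

p̂ = 661/3138 = 0.210644.
Under H₀, SE = √(0.205·0.795/3138) = √(5.19359e-05) = 0.007207.
z = (0.210644 − 0.205)/0.007207 = 0.005644/0.007207 = 0.783.
p-value = P(Z < 0.783) ≈ 0.7832.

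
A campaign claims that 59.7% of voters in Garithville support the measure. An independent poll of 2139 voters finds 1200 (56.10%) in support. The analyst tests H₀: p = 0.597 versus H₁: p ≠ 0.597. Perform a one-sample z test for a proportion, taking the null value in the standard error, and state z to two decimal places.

p̂ = 1200/2139 ≈ 0.56101.
SE = √(p₀(1−p₀)/n) = √(0.24059/2139) = 0.01061.
z = (0.56101 − 0.597)/0.01061 = -0.03599/0.01061 = -3.39.
p-value = 2·P(Z > 3.394) ≈ 0.0007.

z = -3.39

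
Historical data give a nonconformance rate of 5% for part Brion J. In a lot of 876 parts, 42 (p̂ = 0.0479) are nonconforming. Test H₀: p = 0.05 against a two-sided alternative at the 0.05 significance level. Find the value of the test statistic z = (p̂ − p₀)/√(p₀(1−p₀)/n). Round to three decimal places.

p̂ = 42/876 = 0.04795.
Standard error under H₀: √(0.05×0.95/876) = 0.00736.
z = (0.04795 − 0.05)/0.00736 = -0.00205/0.00736 = -0.279.
Two-sided p-value ≈ 2·Φ(−0.279) = 0.7802, so at α = 0.05 we fail to reject H₀.

z = -0.279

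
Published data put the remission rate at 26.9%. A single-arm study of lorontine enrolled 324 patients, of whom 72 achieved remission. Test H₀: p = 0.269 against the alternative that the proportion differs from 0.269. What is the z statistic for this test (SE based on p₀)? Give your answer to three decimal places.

z = -1.899

p̂ = 72/324 ≈ 0.22222.
Under H₀, SE = √(0.269·0.731/324) = √(0.00060691) = 0.02464.
z = (0.22222 − 0.269)/0.02464 = -0.04678/0.02464 = -1.899.
p-value = 2·P(Z > 1.899) ≈ 0.0576.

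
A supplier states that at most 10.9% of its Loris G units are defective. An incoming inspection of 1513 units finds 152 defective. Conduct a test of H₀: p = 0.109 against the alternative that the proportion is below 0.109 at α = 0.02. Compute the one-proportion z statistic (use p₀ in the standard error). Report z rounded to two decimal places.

z = -1.07

p̂ = 152/1513 = 0.10046.
Standard error under H₀: √(0.109×0.891/1513) = 0.00801.
z = (0.10046 − 0.109)/0.00801 = -0.00854/0.00801 = -1.07.
p-value = P(Z < -1.066) ≈ 0.1433; since p > α = 0.02, fail to reject H₀.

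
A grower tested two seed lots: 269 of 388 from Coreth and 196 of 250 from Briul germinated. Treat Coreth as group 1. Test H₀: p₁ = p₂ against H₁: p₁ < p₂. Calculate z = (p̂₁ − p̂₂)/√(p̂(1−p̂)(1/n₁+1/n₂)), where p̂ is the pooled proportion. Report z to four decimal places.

p̂₁ = 269/388 = 0.693299, p̂₂ = 196/250 = 0.784000.
Pooled p̂ = (269+196)/(388+250) = 465/638 = 0.728840.
SE = √(p̂(1−p̂)(1/n₁+1/n₂)) = √(0.728840·0.271160·0.00657732) = √(0.00129989) = 0.036054.
z = (0.693299 − 0.784000)/0.036054 = -0.090701/0.036054 = -2.5157.
p-value = P(Z < -2.516) ≈ 0.0059.

z = -2.5157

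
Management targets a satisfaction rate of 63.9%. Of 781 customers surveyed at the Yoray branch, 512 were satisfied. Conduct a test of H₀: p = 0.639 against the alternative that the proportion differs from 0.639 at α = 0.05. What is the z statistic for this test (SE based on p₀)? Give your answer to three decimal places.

z = 0.964

p̂ = 512/781 = 0.65557.
Standard error under H₀: √(0.639×0.361/781) = 0.01719.
z = (0.65557 − 0.639)/0.01719 = 0.01657/0.01719 = 0.964.
p-value = 2·P(Z > 0.964) ≈ 0.3350, so at α = 0.05 we fail to reject H₀.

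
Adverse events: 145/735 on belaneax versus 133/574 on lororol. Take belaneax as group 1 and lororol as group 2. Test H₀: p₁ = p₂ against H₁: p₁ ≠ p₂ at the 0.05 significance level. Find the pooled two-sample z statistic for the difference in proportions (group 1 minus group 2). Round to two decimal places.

z = -1.51

p̂₁ = 145/735 ≈ 0.1973, p̂₂ = 133/574 ≈ 0.2317.
Pooled p̂ = (145+133)/(735+574) = 278/1309 = 0.2124.
SE = √(p̂(1−p̂)(1/n₁+1/n₂)) = √(0.2124·0.7876·0.0031027) = √(0.000518997) = 0.0228.
z = (0.1973 − 0.2317)/0.0228 = -0.0344/0.0228 = -1.51.
p-value = 2·P(Z > 1.511) ≈ 0.1307, so at α = 0.05 we fail to reject H₀.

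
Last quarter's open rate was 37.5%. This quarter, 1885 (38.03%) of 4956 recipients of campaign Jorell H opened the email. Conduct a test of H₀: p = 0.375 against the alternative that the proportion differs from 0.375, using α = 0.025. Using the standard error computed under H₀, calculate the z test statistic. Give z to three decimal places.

p̂ = 1885/4956 ≈ 0.38035.
Standard error under H₀: √(0.375×0.625/4956) = 0.00688.
z = (0.38035 − 0.375)/0.00688 = 0.00535/0.00688 = 0.778.
Two-sided p-value ≈ 2·Φ(−0.778) = 0.4368; since p > α = 0.025, fail to reject H₀.

z = 0.778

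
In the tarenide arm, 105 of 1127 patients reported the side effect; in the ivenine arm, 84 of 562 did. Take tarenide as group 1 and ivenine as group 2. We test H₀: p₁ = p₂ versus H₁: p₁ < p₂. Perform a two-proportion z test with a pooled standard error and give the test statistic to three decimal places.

z = -3.458

p̂₁ = 105/1127 ≈ 0.09317, p̂₂ = 84/562 ≈ 0.14947.
Pooled p̂ = (105+84)/(1127+562) = 189/1689 = 0.11190.
SE = √(0.0993788 × 0.00266667) = 0.01628.
z = (0.09317 − 0.14947)/0.01628 = -0.05630/0.01628 = -3.458.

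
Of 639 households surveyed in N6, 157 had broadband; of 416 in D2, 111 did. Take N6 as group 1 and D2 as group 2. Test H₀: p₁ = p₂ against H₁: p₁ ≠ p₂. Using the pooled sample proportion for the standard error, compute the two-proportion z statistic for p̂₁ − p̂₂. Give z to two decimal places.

p̂₁ = 157/639 = 0.2457, p̂₂ = 111/416 = 0.2668.
Pooled p̂ = (157+111)/(639+416) = 268/1055 = 0.2540.
SE = √(0.189498 × 0.00396879) = 0.0274.
z = (0.2457 − 0.2668)/0.0274 = -0.0211/0.0274 = -0.77.
Two-sided p-value ≈ 2·Φ(−0.771) = 0.4410.

z = -0.77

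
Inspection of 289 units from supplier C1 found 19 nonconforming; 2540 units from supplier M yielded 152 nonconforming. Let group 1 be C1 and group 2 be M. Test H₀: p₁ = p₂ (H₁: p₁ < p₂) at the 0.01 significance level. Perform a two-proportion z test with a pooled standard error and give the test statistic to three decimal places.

z = 0.399

p̂₁ = 19/289 ≈ 0.06574, p̂₂ = 152/2540 ≈ 0.05984.
Pooled p̂ = (19+152)/(289+2540) = 171/2829 = 0.06045.
SE = √(p̂(1−p̂)(1/n₁+1/n₂)) = √(0.06045·0.93955·0.00385391) = √(0.00021887) = 0.01479.
z = (0.06574 − 0.05984)/0.01479 = 0.00590/0.01479 = 0.399.
p-value = P(Z < 0.399) ≈ 0.6550. With α = 0.01, fail to reject H₀.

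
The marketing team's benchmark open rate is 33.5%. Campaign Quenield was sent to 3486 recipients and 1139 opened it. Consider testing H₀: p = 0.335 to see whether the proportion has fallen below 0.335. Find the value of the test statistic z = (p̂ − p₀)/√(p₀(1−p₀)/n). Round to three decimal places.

p̂ = 1139/3486 = 0.32674.
SE = √(p₀(1−p₀)/n) = √(0.22278/3486) = 0.00799.
z = (0.32674 − 0.335)/0.00799 = -0.00826/0.00799 = -1.034.
p-value = P(Z < -1.034) ≈ 0.1506.

z = -1.034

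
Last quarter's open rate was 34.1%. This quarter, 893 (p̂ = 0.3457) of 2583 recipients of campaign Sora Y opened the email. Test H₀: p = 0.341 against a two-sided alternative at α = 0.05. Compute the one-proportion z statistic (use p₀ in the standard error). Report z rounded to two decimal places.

p̂ = 893/2583 ≈ 0.3457.
Under H₀, SE = √(0.341·0.659/2583) = √(8.69992e-05) = 0.0093.
z = (0.3457 − 0.341)/0.0093 = 0.0047/0.0093 = 0.51.
Two-sided p-value ≈ 2·Φ(−0.506) = 0.6127, so at α = 0.05 we fail to reject H₀.

z = 0.51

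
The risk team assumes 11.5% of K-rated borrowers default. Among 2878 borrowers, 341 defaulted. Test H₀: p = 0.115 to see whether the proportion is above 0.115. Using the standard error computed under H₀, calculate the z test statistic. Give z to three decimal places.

p̂ = 341/2878 ≈ 0.118485.
Under H₀, SE = √(0.115·0.885/2878) = √(3.53631e-05) = 0.005947.
z = (0.118485 − 0.115)/0.005947 = 0.003485/0.005947 = 0.586.
p-value = P(Z > 0.586) ≈ 0.2789.

z = 0.586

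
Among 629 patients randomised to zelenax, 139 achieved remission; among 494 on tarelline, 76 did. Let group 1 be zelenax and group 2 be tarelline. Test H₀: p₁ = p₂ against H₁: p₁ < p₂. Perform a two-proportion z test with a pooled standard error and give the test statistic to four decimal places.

p̂₁ = 139/629 ≈ 0.220986, p̂₂ = 76/494 ≈ 0.153846.
Pooled p̂ = (139+76)/(629+494) = 215/1123 = 0.191451.
SE = √(p̂(1−p̂)(1/n₁+1/n₂)) = √(0.191451·0.808549·0.00361412) = √(0.000559457) = 0.023653.
z = (0.220986 − 0.153846)/0.023653 = 0.067140/0.023653 = 2.8385.
p-value = P(Z < 2.839) ≈ 0.9977.

z = 2.8385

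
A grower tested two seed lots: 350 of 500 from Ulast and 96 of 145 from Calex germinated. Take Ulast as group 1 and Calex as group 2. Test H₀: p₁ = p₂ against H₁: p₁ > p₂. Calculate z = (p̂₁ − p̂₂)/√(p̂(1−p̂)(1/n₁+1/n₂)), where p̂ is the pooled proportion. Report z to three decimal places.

p̂₁ = 350/500 ≈ 0.70000, p̂₂ = 96/145 ≈ 0.66207.
Pooled p̂ = (350+96)/(500+145) = 446/645 = 0.69147.
SE = √(0.213338 × 0.00889655) = 0.04357.
z = (0.70000 − 0.66207)/0.04357 = 0.03793/0.04357 = 0.871.
p-value = P(Z > 0.871) ≈ 0.1920.

z = 0.871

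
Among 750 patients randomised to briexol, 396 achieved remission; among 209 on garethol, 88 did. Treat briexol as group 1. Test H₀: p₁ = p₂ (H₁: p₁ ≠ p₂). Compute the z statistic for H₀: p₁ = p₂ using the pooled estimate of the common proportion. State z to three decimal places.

z = 2.735

p̂₁ = 396/750 ≈ 0.52800, p̂₂ = 88/209 ≈ 0.42105.
Pooled p̂ = (396+88)/(750+209) = 484/959 = 0.50469.
SE = √(0.249978 × 0.00611802) = 0.03911.
z = (0.52800 − 0.42105)/0.03911 = 0.10695/0.03911 = 2.735.
p-value = 2·P(Z > 2.735) ≈ 0.0062.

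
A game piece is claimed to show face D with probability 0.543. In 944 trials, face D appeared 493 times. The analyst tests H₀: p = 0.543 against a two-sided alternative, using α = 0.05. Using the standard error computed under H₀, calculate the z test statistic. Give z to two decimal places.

z = -1.28

p̂ = 493/944 ≈ 0.5222.
SE = √(p₀(1−p₀)/n) = √(0.24815/944) = 0.0162.
z = (0.5222 − 0.543)/0.0162 = -0.0208/0.0162 = -1.28.
Two-sided p-value ≈ 2·Φ(−1.280) = 0.2005, so at α = 0.05 we fail to reject H₀.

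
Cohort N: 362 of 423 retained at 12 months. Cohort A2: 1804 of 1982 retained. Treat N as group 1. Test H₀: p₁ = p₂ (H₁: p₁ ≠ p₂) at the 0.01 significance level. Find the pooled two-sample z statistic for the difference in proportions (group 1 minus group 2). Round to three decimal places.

p̂₁ = 362/423 ≈ 0.855792, p̂₂ = 1804/1982 ≈ 0.910192.
Pooled p̂ = (362+1804)/(423+1982) = 2166/2405 = 0.900624.
SE = √(p̂(1−p̂)(1/n₁+1/n₂)) = √(0.900624·0.099376·0.00286861) = √(0.000256742) = 0.016023.
z = (0.855792 − 0.910192)/0.016023 = -0.054400/0.016023 = -3.395.
Two-sided p-value ≈ 2·Φ(−3.395) = 0.0007, so at α = 0.01 we reject H₀.

z = -3.395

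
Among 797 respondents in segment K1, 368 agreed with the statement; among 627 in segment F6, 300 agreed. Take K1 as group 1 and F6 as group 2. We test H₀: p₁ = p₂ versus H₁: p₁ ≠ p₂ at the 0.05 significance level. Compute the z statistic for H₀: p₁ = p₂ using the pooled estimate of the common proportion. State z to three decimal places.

z = -0.628

p̂₁ = 368/797 ≈ 0.46173, p̂₂ = 300/627 ≈ 0.47847.
Pooled p̂ = (368+300)/(797+627) = 668/1424 = 0.46910.
SE = √(0.249045 × 0.0028496) = 0.02664.
z = (0.46173 − 0.47847)/0.02664 = -0.01674/0.02664 = -0.628.
Two-sided p-value ≈ 2·Φ(−0.628) = 0.5298. With α = 0.05, fail to reject H₀.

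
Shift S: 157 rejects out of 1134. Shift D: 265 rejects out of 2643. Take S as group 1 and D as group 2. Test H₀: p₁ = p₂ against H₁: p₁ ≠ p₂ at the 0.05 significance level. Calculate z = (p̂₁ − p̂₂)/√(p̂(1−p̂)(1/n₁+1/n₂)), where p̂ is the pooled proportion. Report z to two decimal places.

p̂₁ = 157/1134 = 0.138448, p̂₂ = 265/2643 = 0.100265.
Pooled p̂ = (157+265)/(1134+2643) = 422/3777 = 0.111729.
SE = √(p̂(1−p̂)(1/n₁+1/n₂)) = √(0.111729·0.888271·0.00126019) = √(0.000125068) = 0.011183.
z = (0.138448 − 0.100265)/0.011183 = 0.038183/0.011183 = 3.41.
Two-sided p-value ≈ 2·Φ(−3.414) = 0.0006. With α = 0.05, reject H₀.

z = 3.41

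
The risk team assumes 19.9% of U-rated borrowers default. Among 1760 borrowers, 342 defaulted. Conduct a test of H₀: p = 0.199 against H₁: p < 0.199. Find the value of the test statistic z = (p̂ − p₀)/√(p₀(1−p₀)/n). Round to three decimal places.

z = -0.492

p̂ = 342/1760 ≈ 0.19432.
Under H₀, SE = √(0.199·0.801/1760) = √(9.05676e-05) = 0.00952.
z = (0.19432 − 0.199)/0.00952 = -0.00468/0.00952 = -0.492.
p-value = P(Z < -0.492) ≈ 0.3114.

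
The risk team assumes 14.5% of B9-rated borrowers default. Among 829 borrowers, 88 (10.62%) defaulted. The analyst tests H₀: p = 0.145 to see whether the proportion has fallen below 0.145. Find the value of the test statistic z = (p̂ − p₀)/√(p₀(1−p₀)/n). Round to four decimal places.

p̂ = 88/829 = 0.106152.
SE = √(p₀(1−p₀)/n) = √(0.12397/829) = 0.012229.
z = (0.106152 − 0.145)/0.012229 = -0.038848/0.012229 = -3.1767.
p-value = P(Z < -3.177) ≈ 0.0007.

z = -3.1767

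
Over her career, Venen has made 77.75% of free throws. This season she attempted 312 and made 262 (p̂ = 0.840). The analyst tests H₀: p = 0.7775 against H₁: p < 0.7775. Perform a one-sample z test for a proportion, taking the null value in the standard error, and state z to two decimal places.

p̂ = 262/312 = 0.83974.
Under H₀, SE = √(0.7775·0.2225/312) = √(0.000554467) = 0.02355.
z = (0.83974 − 0.7775)/0.02355 = 0.06224/0.02355 = 2.64.

z = 2.64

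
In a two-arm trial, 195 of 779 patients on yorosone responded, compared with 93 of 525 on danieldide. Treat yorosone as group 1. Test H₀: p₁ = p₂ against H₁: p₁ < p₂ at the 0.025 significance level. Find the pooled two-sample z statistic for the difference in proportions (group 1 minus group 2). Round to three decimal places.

p̂₁ = 195/779 = 0.250321, p̂₂ = 93/525 = 0.177143.
Pooled p̂ = (195+93)/(779+525) = 288/1304 = 0.220859.
SE = √(0.17208 × 0.00318846) = 0.023424.
z = (0.250321 − 0.177143)/0.023424 = 0.073178/0.023424 = 3.124.
p-value = P(Z < 3.124) ≈ 0.9991; since p > α = 0.025, fail to reject H₀.

z = 3.124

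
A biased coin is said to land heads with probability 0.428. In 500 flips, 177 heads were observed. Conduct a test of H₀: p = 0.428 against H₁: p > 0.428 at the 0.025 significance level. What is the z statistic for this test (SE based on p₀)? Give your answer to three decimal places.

z = -3.344

p̂ = 177/500 ≈ 0.35400.
Under H₀, SE = √(0.428·0.572/500) = √(0.000489632) = 0.02213.
z = (0.35400 − 0.428)/0.02213 = -0.07400/0.02213 = -3.344.
p-value = P(Z > -3.344) ≈ 0.9996. With α = 0.025, fail to reject H₀.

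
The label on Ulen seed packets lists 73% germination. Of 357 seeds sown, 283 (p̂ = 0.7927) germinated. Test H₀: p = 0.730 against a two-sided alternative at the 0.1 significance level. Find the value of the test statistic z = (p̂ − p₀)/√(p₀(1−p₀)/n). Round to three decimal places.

z = 2.669

p̂ = 283/357 = 0.79272.
SE = √(p₀(1−p₀)/n) = √(0.1971/357) = 0.02350.
z = (0.79272 − 0.73)/0.02350 = 0.06272/0.02350 = 2.669.
p-value = 2·P(Z > 2.669) ≈ 0.0076, so at α = 0.1 we reject H₀.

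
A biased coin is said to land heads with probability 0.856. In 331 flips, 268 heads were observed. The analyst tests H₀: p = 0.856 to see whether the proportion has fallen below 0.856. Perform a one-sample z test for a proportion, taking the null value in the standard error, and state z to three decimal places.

z = -2.401

p̂ = 268/331 = 0.80967.
Under H₀, SE = √(0.856·0.144/331) = √(0.000372399) = 0.01930.
z = (0.80967 − 0.856)/0.01930 = -0.04633/0.01930 = -2.401.
p-value = P(Z < -2.401) ≈ 0.0082.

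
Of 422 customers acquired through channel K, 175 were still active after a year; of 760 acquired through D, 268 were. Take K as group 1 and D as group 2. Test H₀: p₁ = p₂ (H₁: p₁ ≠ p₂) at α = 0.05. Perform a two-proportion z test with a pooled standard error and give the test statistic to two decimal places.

z = 2.11

p̂₁ = 175/422 = 0.4147, p̂₂ = 268/760 = 0.3526.
Pooled p̂ = (175+268)/(422+760) = 443/1182 = 0.3748.
SE = √(p̂(1−p̂)(1/n₁+1/n₂)) = √(0.3748·0.6252·0.00368546) = √(0.000863584) = 0.0294.
z = (0.4147 − 0.3526)/0.0294 = 0.0621/0.0294 = 2.11.
p-value = 2·P(Z > 2.112) ≈ 0.0347, so at α = 0.05 we reject H₀.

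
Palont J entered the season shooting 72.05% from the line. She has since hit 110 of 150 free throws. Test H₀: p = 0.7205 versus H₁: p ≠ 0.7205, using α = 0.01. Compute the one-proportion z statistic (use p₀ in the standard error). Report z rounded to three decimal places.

p̂ = 110/150 = 0.73333.
Standard error under H₀: √(0.7205×0.2795/150) = 0.03664.
z = (0.73333 − 0.7205)/0.03664 = 0.01283/0.03664 = 0.350.
p-value = 2·P(Z > 0.350) ≈ 0.7262. With α = 0.01, fail to reject H₀.

z = 0.350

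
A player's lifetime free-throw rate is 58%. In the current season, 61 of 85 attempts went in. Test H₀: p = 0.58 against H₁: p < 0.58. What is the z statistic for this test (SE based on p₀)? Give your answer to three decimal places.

z = 2.571

p̂ = 61/85 = 0.71765.
SE = √(p₀(1−p₀)/n) = √(0.2436/85) = 0.05353.
z = (0.71765 − 0.58)/0.05353 = 0.13765/0.05353 = 2.571.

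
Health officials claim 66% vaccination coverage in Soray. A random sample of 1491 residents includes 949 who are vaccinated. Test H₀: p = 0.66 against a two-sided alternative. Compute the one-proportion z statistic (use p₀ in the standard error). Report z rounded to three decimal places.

z = -1.917

p̂ = 949/1491 ≈ 0.636486.
Standard error under H₀: √(0.66×0.34/1491) = 0.012268.
z = (0.636486 − 0.66)/0.012268 = -0.023514/0.012268 = -1.917.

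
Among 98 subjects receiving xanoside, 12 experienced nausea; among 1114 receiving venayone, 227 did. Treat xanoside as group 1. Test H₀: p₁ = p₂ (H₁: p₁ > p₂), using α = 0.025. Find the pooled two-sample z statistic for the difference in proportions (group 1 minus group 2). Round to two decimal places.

z = -1.94

p̂₁ = 12/98 = 0.1224, p̂₂ = 227/1114 = 0.2038.
Pooled p̂ = (12+227)/(98+1114) = 239/1212 = 0.1972.
SE = √(p̂(1−p̂)(1/n₁+1/n₂)) = √(0.1972·0.8028·0.0111017) = √(0.00175751) = 0.0419.
z = (0.1224 − 0.2038)/0.0419 = -0.0814/0.0419 = -1.94.
p-value = P(Z > -1.940) ≈ 0.9738, so at α = 0.025 we fail to reject H₀.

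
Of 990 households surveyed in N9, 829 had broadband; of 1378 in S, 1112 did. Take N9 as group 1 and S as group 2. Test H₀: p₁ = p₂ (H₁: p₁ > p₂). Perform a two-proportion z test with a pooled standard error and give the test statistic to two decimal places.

p̂₁ = 829/990 = 0.8374, p̂₂ = 1112/1378 = 0.8070.
Pooled p̂ = (829+1112)/(990+1378) = 1941/2368 = 0.8197.
SE = √(0.147805 × 0.00173579) = 0.0160.
z = (0.8374 − 0.8070)/0.0160 = 0.0304/0.0160 = 1.90.

z = 1.90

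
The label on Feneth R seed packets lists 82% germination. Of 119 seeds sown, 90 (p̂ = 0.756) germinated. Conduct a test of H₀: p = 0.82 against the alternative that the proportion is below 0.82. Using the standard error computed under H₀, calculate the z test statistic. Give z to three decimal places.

z = -1.809

p̂ = 90/119 = 0.75630.
SE = √(p₀(1−p₀)/n) = √(0.1476/119) = 0.03522.
z = (0.75630 − 0.82)/0.03522 = -0.06370/0.03522 = -1.809.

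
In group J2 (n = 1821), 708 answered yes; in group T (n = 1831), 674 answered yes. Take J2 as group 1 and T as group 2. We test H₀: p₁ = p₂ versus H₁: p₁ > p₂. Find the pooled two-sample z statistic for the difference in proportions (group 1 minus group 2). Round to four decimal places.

p̂₁ = 708/1821 = 0.3887974, p̂₂ = 674/1831 = 0.3681049.
Pooled p̂ = (708+674)/(1821+1831) = 1382/3652 = 0.3784228.
SE = √(p̂(1−p̂)(1/n₁+1/n₂)) = √(0.3784228·0.6215772·0.0010953) = √(0.000257635) = 0.0160510.
z = (0.3887974 − 0.3681049)/0.0160510 = 0.0206925/0.0160510 = 1.2892.

z = 1.2892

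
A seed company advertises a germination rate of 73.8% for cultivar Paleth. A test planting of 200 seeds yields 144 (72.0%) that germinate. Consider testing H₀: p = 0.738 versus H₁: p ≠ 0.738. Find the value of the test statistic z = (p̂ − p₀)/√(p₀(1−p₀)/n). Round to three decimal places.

z = -0.579

p̂ = 144/200 = 0.72000.
SE = √(p₀(1−p₀)/n) = √(0.19336/200) = 0.03109.
z = (0.72000 − 0.738)/0.03109 = -0.01800/0.03109 = -0.579.
p-value = 2·P(Z > 0.579) ≈ 0.5627.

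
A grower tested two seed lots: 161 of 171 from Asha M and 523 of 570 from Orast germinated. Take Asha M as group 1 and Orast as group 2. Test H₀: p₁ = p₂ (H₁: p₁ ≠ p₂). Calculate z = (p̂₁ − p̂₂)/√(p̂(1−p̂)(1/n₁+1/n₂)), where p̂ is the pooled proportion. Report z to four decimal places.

z = 1.0320

p̂₁ = 161/171 = 0.9415205, p̂₂ = 523/570 = 0.9175439.
Pooled p̂ = (161+523)/(171+570) = 684/741 = 0.9230769.
SE = √(p̂(1−p̂)(1/n₁+1/n₂)) = √(0.9230769·0.0769231·0.00760234) = √(0.000539811) = 0.0232338.
z = (0.9415205 − 0.9175439)/0.0232338 = 0.0239766/0.0232338 = 1.0320.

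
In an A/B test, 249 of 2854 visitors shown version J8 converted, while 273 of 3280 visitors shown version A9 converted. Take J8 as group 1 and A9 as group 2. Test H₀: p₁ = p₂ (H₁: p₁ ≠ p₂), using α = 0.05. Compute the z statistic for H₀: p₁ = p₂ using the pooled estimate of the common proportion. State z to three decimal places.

z = 0.562

p̂₁ = 249/2854 = 0.087246, p̂₂ = 273/3280 = 0.083232.
Pooled p̂ = (249+273)/(2854+3280) = 522/6134 = 0.085099.
SE = √(p̂(1−p̂)(1/n₁+1/n₂)) = √(0.085099·0.914901·0.000655263) = √(5.10172e-05) = 0.007143.
z = (0.087246 − 0.083232)/0.007143 = 0.004014/0.007143 = 0.562.
Two-sided p-value ≈ 2·Φ(−0.562) = 0.5741. With α = 0.05, fail to reject H₀.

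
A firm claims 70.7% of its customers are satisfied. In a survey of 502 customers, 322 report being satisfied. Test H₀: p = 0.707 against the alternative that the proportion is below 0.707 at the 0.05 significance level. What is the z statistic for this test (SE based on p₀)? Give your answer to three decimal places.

p̂ = 322/502 ≈ 0.64143.
Under H₀, SE = √(0.707·0.293/502) = √(0.000412651) = 0.02031.
z = (0.64143 − 0.707)/0.02031 = -0.06557/0.02031 = -3.228.
p-value = P(Z < -3.228) ≈ 0.0006, so at α = 0.05 we reject H₀.

z = -3.228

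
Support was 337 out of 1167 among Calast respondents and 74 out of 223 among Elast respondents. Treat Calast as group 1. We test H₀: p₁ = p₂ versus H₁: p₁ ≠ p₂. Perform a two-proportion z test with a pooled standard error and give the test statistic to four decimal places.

p̂₁ = 337/1167 = 0.288775, p̂₂ = 74/223 = 0.331839.
Pooled p̂ = (337+74)/(1167+223) = 411/1390 = 0.295683.
SE = √(0.208255 × 0.0053412) = 0.033352.
z = (0.288775 − 0.331839)/0.033352 = -0.043064/0.033352 = -1.2912.
p-value = 2·P(Z > 1.291) ≈ 0.1966.

z = -1.2912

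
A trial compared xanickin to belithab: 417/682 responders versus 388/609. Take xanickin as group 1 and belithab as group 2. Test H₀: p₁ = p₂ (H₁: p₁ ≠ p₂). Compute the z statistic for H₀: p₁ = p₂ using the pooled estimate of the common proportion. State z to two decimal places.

p̂₁ = 417/682 ≈ 0.6114, p̂₂ = 388/609 ≈ 0.6371.
Pooled p̂ = (417+388)/(682+609) = 805/1291 = 0.6235.
SE = √(p̂(1−p̂)(1/n₁+1/n₂)) = √(0.6235·0.3765·0.00310831) = √(0.000729633) = 0.0270.
z = (0.6114 − 0.6371)/0.0270 = -0.0257/0.0270 = -0.95.

z = -0.95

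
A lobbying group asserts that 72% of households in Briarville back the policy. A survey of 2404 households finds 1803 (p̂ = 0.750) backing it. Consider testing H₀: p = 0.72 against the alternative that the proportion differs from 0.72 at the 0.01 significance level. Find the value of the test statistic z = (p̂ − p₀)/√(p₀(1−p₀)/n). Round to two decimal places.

z = 3.28

p̂ = 1803/2404 ≈ 0.75000.
SE = √(p₀(1−p₀)/n) = √(0.2016/2404) = 0.00916.
z = (0.75000 − 0.72)/0.00916 = 0.03000/0.00916 = 3.28.
p-value = 2·P(Z > 3.276) ≈ 0.0011; since p < α = 0.01, reject H₀.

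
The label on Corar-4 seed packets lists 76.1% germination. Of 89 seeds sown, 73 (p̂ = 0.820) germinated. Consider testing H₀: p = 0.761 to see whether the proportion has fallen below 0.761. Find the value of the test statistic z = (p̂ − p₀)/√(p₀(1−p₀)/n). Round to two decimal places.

p̂ = 73/89 ≈ 0.8202.
Standard error under H₀: √(0.761×0.239/89) = 0.0452.
z = (0.8202 − 0.761)/0.0452 = 0.0592/0.0452 = 1.31.
p-value = P(Z < 1.310) ≈ 0.9049.

z = 1.31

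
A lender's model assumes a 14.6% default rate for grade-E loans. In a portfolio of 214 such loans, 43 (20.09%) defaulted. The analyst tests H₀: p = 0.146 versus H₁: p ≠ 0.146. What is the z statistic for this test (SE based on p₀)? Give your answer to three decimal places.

z = 2.276

p̂ = 43/214 ≈ 0.200935.
SE = √(p₀(1−p₀)/n) = √(0.12468/214) = 0.024138.
z = (0.200935 − 0.146)/0.024138 = 0.054935/0.024138 = 2.276.
Two-sided p-value ≈ 2·Φ(−2.276) = 0.0229.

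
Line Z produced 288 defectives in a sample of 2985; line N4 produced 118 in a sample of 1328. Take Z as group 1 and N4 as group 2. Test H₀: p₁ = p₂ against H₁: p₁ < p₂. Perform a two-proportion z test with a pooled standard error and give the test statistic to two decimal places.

z = 0.79

p̂₁ = 288/2985 ≈ 0.0965, p̂₂ = 118/1328 ≈ 0.0889.
Pooled p̂ = (288+118)/(2985+1328) = 406/4313 = 0.0941.
SE = √(0.0852728 × 0.00108802) = 0.0096.
z = (0.0965 − 0.0889)/0.0096 = 0.0076/0.0096 = 0.79.
p-value = P(Z < 0.792) ≈ 0.7858.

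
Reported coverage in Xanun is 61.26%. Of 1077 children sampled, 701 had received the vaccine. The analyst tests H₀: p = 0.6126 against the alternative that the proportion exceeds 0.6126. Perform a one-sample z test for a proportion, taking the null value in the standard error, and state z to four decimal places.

z = 2.5789

p̂ = 701/1077 ≈ 0.6508821.
Under H₀, SE = √(0.6126·0.3874/1077) = √(0.000220354) = 0.0148443.
z = (0.6508821 − 0.6126)/0.0148443 = 0.0382821/0.0148443 = 2.5789.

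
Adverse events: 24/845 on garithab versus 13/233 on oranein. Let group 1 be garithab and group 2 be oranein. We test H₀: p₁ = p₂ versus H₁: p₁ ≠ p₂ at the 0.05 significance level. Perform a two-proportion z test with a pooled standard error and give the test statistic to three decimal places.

z = -2.033

p̂₁ = 24/845 ≈ 0.02840, p̂₂ = 13/233 ≈ 0.05579.
Pooled p̂ = (24+13)/(845+233) = 37/1078 = 0.03432.
SE = √(p̂(1−p̂)(1/n₁+1/n₂)) = √(0.03432·0.96568·0.00547528) = √(0.000181477) = 0.01347.
z = (0.02840 − 0.05579)/0.01347 = -0.02739/0.01347 = -2.033.
p-value = 2·P(Z > 2.033) ≈ 0.0420, so at α = 0.05 we reject H₀.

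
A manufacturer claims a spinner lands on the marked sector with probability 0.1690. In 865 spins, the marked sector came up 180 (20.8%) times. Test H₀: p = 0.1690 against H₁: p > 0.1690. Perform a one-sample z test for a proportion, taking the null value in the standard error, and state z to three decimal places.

z = 3.068

p̂ = 180/865 ≈ 0.20809.
SE = √(p₀(1−p₀)/n) = √(0.14044/865) = 0.01274.
z = (0.20809 − 0.169)/0.01274 = 0.03909/0.01274 = 3.068.
p-value = P(Z > 3.068) ≈ 0.0011.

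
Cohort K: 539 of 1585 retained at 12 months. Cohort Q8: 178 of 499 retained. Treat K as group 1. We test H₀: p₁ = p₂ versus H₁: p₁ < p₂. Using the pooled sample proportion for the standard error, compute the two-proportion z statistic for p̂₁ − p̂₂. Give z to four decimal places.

z = -0.6828

p̂₁ = 539/1585 = 0.340063, p̂₂ = 178/499 = 0.356713.
Pooled p̂ = (539+178)/(1585+499) = 717/2084 = 0.344050.
SE = √(0.22568 × 0.00263492) = 0.024385.
z = (0.340063 − 0.356713)/0.024385 = -0.016650/0.024385 = -0.6828.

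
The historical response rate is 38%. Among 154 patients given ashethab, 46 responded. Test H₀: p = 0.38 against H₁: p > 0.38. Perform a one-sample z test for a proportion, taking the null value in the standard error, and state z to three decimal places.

p̂ = 46/154 ≈ 0.29870.
Under H₀, SE = √(0.38·0.62/154) = √(0.00152987) = 0.03911.
z = (0.29870 − 0.38)/0.03911 = -0.08130/0.03911 = -2.079.

z = -2.079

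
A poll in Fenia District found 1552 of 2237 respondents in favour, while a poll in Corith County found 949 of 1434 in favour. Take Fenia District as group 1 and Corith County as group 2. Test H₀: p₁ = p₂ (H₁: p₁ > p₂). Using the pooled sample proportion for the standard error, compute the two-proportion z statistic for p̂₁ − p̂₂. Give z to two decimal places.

p̂₁ = 1552/2237 ≈ 0.6938, p̂₂ = 949/1434 ≈ 0.6618.
Pooled p̂ = (1552+949)/(2237+1434) = 2501/3671 = 0.6813.
SE = √(p̂(1−p̂)(1/n₁+1/n₂)) = √(0.6813·0.3187·0.00114438) = √(0.000248485) = 0.0158.
z = (0.6938 − 0.6618)/0.0158 = 0.0320/0.0158 = 2.03.
p-value = P(Z > 2.030) ≈ 0.0212.

z = 2.03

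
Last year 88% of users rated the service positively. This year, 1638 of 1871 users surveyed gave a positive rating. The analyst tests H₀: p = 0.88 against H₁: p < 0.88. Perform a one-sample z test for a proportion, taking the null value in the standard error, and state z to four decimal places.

z = -0.6033

p̂ = 1638/1871 = 0.8754677.
Under H₀, SE = √(0.88·0.12/1871) = √(5.64404e-05) = 0.0075127.
z = (0.8754677 − 0.88)/0.0075127 = -0.0045323/0.0075127 = -0.6033.
p-value = P(Z < -0.603) ≈ 0.2732.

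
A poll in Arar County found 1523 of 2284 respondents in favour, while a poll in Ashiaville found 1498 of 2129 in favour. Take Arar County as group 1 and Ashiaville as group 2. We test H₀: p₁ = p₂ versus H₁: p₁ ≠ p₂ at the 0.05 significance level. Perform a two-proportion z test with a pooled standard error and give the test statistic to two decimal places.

z = -2.63

p̂₁ = 1523/2284 = 0.6668, p̂₂ = 1498/2129 = 0.7036.
Pooled p̂ = (1523+1498)/(2284+2129) = 3021/4413 = 0.6846.
SE = √(0.215935 × 0.000907532) = 0.0140.
z = (0.6668 − 0.7036)/0.0140 = -0.0368/0.0140 = -2.63.
p-value = 2·P(Z > 2.629) ≈ 0.0086, so at α = 0.05 we reject H₀.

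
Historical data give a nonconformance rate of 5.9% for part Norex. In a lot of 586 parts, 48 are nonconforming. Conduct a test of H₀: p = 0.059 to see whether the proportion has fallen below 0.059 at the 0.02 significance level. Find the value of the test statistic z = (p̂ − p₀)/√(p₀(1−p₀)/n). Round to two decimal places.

p̂ = 48/586 = 0.08191.
Under H₀, SE = √(0.059·0.941/586) = √(9.47423e-05) = 0.00973.
z = (0.08191 − 0.059)/0.00973 = 0.02291/0.00973 = 2.35.
p-value = P(Z < 2.354) ≈ 0.9907. With α = 0.02, fail to reject H₀.

z = 2.35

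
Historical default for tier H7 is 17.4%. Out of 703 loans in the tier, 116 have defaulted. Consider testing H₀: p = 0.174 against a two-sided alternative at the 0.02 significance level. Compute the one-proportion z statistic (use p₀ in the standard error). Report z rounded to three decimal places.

z = -0.629

p̂ = 116/703 = 0.16501.
SE = √(p₀(1−p₀)/n) = √(0.14372/703) = 0.01430.
z = (0.16501 − 0.174)/0.01430 = -0.00899/0.01430 = -0.629.
p-value = 2·P(Z > 0.629) ≈ 0.5294, so at α = 0.02 we fail to reject H₀.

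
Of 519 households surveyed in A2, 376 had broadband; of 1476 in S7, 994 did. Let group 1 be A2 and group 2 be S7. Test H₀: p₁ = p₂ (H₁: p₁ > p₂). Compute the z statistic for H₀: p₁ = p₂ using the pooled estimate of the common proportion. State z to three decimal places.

z = 2.156

p̂₁ = 376/519 = 0.72447, p̂₂ = 994/1476 = 0.67344.
Pooled p̂ = (376+994)/(519+1476) = 1370/1995 = 0.68672.
SE = √(p̂(1−p̂)(1/n₁+1/n₂)) = √(0.68672·0.31328·0.00260429) = √(0.000560279) = 0.02367.
z = (0.72447 − 0.67344)/0.02367 = 0.05103/0.02367 = 2.156.
p-value = P(Z > 2.156) ≈ 0.0155.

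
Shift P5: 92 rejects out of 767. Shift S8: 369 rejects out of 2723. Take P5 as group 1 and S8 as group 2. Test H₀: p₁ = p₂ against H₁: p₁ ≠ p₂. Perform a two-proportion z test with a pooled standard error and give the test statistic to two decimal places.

p̂₁ = 92/767 = 0.11995, p̂₂ = 369/2723 = 0.13551.
Pooled p̂ = (92+369)/(767+2723) = 461/3490 = 0.13209.
SE = √(p̂(1−p̂)(1/n₁+1/n₂)) = √(0.13209·0.86791·0.00167102) = √(0.000191572) = 0.01384.
z = (0.11995 − 0.13551)/0.01384 = -0.01556/0.01384 = -1.12.
Two-sided p-value ≈ 2·Φ(−1.125) = 0.2608.

z = -1.12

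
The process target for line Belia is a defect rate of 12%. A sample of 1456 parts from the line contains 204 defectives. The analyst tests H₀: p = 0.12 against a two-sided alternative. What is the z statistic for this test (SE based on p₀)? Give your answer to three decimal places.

z = 2.361

p̂ = 204/1456 ≈ 0.140110.
Under H₀, SE = √(0.12·0.88/1456) = √(7.25275e-05) = 0.008516.
z = (0.140110 − 0.12)/0.008516 = 0.020110/0.008516 = 2.361.
p-value = 2·P(Z > 2.361) ≈ 0.0182.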